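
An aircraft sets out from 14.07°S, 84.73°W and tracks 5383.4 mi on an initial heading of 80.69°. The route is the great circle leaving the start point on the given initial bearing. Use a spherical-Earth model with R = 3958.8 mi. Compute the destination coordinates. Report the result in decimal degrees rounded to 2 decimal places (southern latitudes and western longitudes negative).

The arc subtends δ = 5383.4/3958.8 = 1.359857 rad at the centre.
Converting: φ₁ = -0.245568 rad, θ = 1.408306 rad.
Applying the spherical law of cosines for sides, sin φ₂ = sin φ₁ cos δ + cos φ₁ sin δ cos θ = 0.102543, so φ₂ = 5.89°.
Then Δλ = atan2(0.936005, 0.234308) = 1.325509 rad, from sin θ sin δ cos φ₁ over cos δ − sin φ₁ sin φ₂.
Hence λ₂ = -84.73° + 75.95° = -8.78°.

latitude 5.89°, longitude -8.78°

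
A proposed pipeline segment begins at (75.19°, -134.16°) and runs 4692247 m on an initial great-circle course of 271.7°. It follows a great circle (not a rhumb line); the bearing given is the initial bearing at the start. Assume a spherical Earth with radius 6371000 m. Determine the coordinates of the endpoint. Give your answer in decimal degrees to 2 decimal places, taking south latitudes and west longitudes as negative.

latitude 46.16°, longitude 150.06°

Central angle δ = d/R = 0.736501 rad.
Start latitude φ₁ = 1.312313 rad; initial bearing θ = 4.742060 rad.
Applying the spherical law of cosines for sides, sin φ₂ = sin φ₁ cos δ + cos φ₁ sin δ cos θ = 0.721306, so φ₂ = 46.16°.
Then Δλ = atan2(-0.171621, 0.043480) = -1.322667 rad, from sin θ sin δ cos φ₁ over cos δ − sin φ₁ sin φ₂.
λ₂ = -134.16° + -75.78° = -209.94°, normalized to (−180°, 180°] → 150.06°.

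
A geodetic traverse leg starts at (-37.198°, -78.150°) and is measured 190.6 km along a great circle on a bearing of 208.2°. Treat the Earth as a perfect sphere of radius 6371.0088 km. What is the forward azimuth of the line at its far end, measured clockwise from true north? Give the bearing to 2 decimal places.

δ = 190.6/6371.0088 = 0.029917 rad (1.7141°).
Start latitude φ₁ = -0.649228 rad; initial bearing θ = 3.633776 rad.
sin φ₂ = sin φ₁ cos δ + cos φ₁ sin δ cos θ = (-0.604571)(0.999553) + (0.796551)(0.029912)(-0.881303) = -0.625299
φ₂ = asin(-0.625299) = -0.675515 rad = -38.704°.
Then Δλ = atan2(-0.011259, 0.621515) = -0.018114 rad, from sin θ sin δ cos φ₁ over cos δ − sin φ₁ sin φ₂.
λ₂ = -78.150° + -1.038° = -79.188°.
The forward bearing on arrival equals the back-azimuth from the destination plus 180°.
Back-azimuth from P₂ (-38.70°, -79.19°) to P₁ (-37.20°, -78.15°), with Δλ' = λ₁ − λ₂ = 1.04°: atan2( sin Δλ' cos φ₁ , cos φ₂ sin φ₁ − sin φ₂ cos φ₁ cos Δλ' ) = 28.84°.
Final bearing = (28.84° + 180°) mod 360° = 208.84°.

final bearing 208.84°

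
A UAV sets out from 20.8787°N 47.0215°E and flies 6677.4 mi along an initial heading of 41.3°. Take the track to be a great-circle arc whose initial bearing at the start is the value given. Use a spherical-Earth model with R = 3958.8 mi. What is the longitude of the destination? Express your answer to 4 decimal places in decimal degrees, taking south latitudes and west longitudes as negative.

The arc subtends δ = 6677.4/3958.8 = 1.686723 rad at the centre.
Converting: φ₁ = 0.364402 rad, θ = 0.720821 rad.
Applying the spherical law of cosines for sides, sin φ₂ = sin φ₁ cos δ + cos φ₁ sin δ cos θ = 0.656000, so φ₂ = 40.9955°.
Δλ = atan2( sin θ sin δ cos φ₁ , cos δ − sin φ₁ sin φ₂ ) = atan2(0.612525, -0.349460) = 2.089260 rad = 119.7058°.
λ₂ = λ₁ + Δλ = 166.7273°.

longitude 166.7273°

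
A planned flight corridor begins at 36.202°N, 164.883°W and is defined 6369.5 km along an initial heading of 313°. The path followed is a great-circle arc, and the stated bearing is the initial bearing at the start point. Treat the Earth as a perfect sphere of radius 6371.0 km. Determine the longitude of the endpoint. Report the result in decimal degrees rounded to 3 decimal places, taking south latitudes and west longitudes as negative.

longitude 114.098°

The arc subtends δ = 6369.5/6371 = 0.999765 rad at the centre.
Start latitude φ₁ = 0.631844 rad; initial bearing θ = 5.462881 rad.
sin φ₂ = sin φ₁ cos δ + cos φ₁ sin δ cos θ = (0.590634)(0.540500) + (0.806940)(0.841344)(0.681998) = 0.782256
φ₂ = asin(0.782256) = 0.898279 rad = 51.468°.
Δλ = atan2( sin θ sin δ cos φ₁ , cos δ − sin φ₁ sin φ₂ ) = atan2(-0.496526, 0.078474) = -1.414047 rad = -81.019°.
λ₂ = -164.883° + -81.019° = -245.902°, normalized to (−180°, 180°] → 114.098°.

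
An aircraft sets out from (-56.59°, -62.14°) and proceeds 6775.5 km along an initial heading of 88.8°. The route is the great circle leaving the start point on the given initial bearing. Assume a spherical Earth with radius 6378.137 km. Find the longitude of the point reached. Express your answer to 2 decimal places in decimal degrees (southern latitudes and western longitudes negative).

δ = 6775.5/6378.137 = 1.062301 rad (60.8654°).
Start latitude φ₁ = -0.987682 rad; initial bearing θ = 1.549852 rad.
sin φ₂ = sin φ₁ cos δ + cos φ₁ sin δ cos θ = (-0.834752)(0.486864) + (0.550626)(0.873478)(0.020942) = -0.396338
φ₂ = asin(-0.396338) = -0.407525 rad = -23.35°.
Then Δλ = atan2(0.480855, 0.156020) = 1.257049 rad, from sin θ sin δ cos φ₁ over cos δ − sin φ₁ sin φ₂.
λ₂ = λ₁ + Δλ = 9.88°.

longitude 9.88°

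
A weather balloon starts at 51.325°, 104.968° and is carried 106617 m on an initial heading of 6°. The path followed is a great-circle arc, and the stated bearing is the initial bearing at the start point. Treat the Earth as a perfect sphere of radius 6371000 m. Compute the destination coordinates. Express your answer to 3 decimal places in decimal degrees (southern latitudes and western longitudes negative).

The arc subtends δ = 106617/6371000 = 0.016735 rad at the centre.
Start latitude φ₁ = 0.895790 rad; initial bearing θ = 0.104720 rad.
Applying the spherical law of cosines for sides, sin φ₂ = sin φ₁ cos δ + cos φ₁ sin δ cos θ = 0.790994, so φ₂ = 52.278°.
For the longitude increment, Δλ = atan2( sin θ sin δ cos φ₁, cos δ − sin φ₁ sin φ₂ ) = atan2(0.001093, 0.382329) = 0.164°.
Hence λ₂ = 104.968° + 0.164° = 105.132°.

latitude 52.278°, longitude 105.132°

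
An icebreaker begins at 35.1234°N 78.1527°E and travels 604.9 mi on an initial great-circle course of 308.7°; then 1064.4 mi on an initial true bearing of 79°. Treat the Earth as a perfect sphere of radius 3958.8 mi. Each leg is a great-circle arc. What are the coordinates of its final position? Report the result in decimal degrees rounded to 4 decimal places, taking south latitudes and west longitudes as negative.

latitude 41.4463°, longitude 89.5532°

Apply the spherical direct solution leg by leg, carrying full precision between legs.
Leg 1: from (35.1234°, 78.1527°), δ = 604.9/3958.8 = 0.152799 rad, θ = 308.7° → φ = 40.2762°, λ = 69.1956°.
Leg 2: from (40.2762°, 69.1956°), δ = 1064.4/3958.8 = 0.268869 rad, θ = 79° → φ = 41.4463°, λ = 89.5532°.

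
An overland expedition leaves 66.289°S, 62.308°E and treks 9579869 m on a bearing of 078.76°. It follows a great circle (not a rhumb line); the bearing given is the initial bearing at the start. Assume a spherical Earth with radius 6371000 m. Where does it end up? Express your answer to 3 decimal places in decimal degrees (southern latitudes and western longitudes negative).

latitude 0.962°, longitude 140.475°

Angular distance δ = d/R = 9579869 / 6371000 = 1.503668 rad.
Start latitude φ₁ = -1.156961 rad; initial bearing θ = 1.374621 rad.
Applying the spherical law of cosines for sides, sin φ₂ = sin φ₁ cos δ + cos φ₁ sin δ cos θ = 0.016790, so φ₂ = 0.962°.
For the longitude increment, Δλ = atan2( sin θ sin δ cos φ₁, cos δ − sin φ₁ sin φ₂ ) = atan2(0.393522, 0.082450) = 78.167°.
λ₂ = 62.308° + 78.167° = 140.475°.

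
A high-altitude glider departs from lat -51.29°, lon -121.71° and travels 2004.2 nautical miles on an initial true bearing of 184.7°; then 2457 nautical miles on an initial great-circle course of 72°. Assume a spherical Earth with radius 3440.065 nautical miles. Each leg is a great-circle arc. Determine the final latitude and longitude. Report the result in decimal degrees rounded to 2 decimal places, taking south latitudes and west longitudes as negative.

latitude -46.91°, longitude -81.48°

Apply the spherical direct solution leg by leg, carrying full precision between legs.
Leg 1: from (-51.29°, -121.71°), δ = 2004.2/3440.065 = 0.582605 rad, θ = 184.7° → φ = -84.00°, λ = -147.26°.
Leg 2: from (-84.00°, -147.26°), δ = 2457/3440.065 = 0.714231 rad, θ = 72° → φ = -46.91°, λ = -81.48°.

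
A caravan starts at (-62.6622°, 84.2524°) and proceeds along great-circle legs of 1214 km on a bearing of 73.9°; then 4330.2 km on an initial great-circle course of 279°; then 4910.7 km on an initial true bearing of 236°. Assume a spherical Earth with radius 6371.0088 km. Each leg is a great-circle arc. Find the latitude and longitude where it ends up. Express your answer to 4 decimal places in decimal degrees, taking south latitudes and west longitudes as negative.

latitude -48.1830°, longitude -7.0943°

Apply the spherical direct solution leg by leg, carrying full precision between legs.
Leg 1: from (-62.6622°, 84.2524°), δ = 1214/6371.0088 = 0.190551 rad, θ = 73.9° → φ = -58.0073°, λ = 104.3405°.
Leg 2: from (-58.0073°, 104.3405°), δ = 4330.2/6371.0088 = 0.679673 rad, θ = 279° → φ = -37.4127°, λ = 52.9342°.
Leg 3: from (-37.4127°, 52.9342°), δ = 4910.7/6371.0088 = 0.770788 rad, θ = 236° → φ = -48.1830°, λ = -7.0943°.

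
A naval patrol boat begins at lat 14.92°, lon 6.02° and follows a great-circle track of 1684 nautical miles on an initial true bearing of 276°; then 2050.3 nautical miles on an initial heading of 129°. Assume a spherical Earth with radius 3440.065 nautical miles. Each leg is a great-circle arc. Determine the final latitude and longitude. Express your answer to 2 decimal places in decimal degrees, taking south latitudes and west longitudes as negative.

latitude -6.45°, longitude 2.96°

Apply the spherical direct solution leg by leg, carrying full precision between legs.
Leg 1: from (14.92°, 6.02°), δ = 1684/3440.065 = 0.489526 rad, θ = 276° → φ = 15.95°, λ = -23.08°.
Leg 2: from (15.95°, -23.08°), δ = 2050.3/3440.065 = 0.596006 rad, θ = 129° → φ = -6.45°, λ = 2.96°.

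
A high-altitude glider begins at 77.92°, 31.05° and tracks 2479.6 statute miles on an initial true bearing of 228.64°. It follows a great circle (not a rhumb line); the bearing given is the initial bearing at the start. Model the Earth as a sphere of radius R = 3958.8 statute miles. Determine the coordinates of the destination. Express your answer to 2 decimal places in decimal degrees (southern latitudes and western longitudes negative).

δ = 2479.6/3958.8 = 0.626351 rad (35.8873°).
Start latitude φ₁ = 1.359961 rad; initial bearing θ = 3.990521 rad.
Destination latitude: φ₂ = arcsin( sin φ₁ cos δ + cos φ₁ sin δ cos θ ) = arcsin(0.711168) = 45.33°.
Δλ = atan2( sin θ sin δ cos φ₁ , cos δ − sin φ₁ sin φ₂ ) = atan2(-0.092078, 0.114751) = -0.676210 rad = -38.74°.
λ₂ = 31.05° + -38.74° = -7.69°.

latitude 45.33°, longitude -7.69°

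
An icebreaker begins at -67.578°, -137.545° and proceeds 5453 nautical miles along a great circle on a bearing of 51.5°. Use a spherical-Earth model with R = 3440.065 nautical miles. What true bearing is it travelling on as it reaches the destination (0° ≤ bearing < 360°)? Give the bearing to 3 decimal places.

final bearing 17.960°

Angular distance δ = d/R = 5453 / 3440.065 = 1.585144 rad.
Converting: φ₁ = -1.179459 rad, θ = 0.898845 rad.
sin φ₂ = sin φ₁ cos δ + cos φ₁ sin δ cos θ = (-0.924400)(-0.014348) + (0.381425)(0.999897)(0.622515) = 0.250681
φ₂ = asin(0.250681) = 0.253384 rad = 14.518°.
For the longitude increment, Δλ = atan2( sin θ sin δ cos φ₁, cos δ − sin φ₁ sin φ₂ ) = atan2(0.298476, 0.217382) = 53.934°.
Hence λ₂ = -137.545° + 53.934° = -83.611°.
The forward bearing on arrival equals the back-azimuth from the destination plus 180°.
Back-azimuth from P₂ (14.518°, -83.611°) to P₁ (-67.578°, -137.545°), with Δλ' = λ₁ − λ₂ = -53.934°: atan2( sin Δλ' cos φ₁ , cos φ₂ sin φ₁ − sin φ₂ cos φ₁ cos Δλ' ) = 197.960°.
Final bearing = (197.960° + 180°) mod 360° = 17.960°.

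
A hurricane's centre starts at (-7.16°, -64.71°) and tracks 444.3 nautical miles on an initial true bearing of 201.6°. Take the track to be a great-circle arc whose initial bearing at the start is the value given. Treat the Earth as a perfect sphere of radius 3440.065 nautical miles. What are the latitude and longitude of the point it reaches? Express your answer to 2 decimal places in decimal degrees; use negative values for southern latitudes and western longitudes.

latitude -14.03°, longitude -67.51°

Angular distance δ = d/R = 444.3 / 3440.065 = 0.129155 rad.
Start latitude φ₁ = -0.124966 rad; initial bearing θ = 3.518584 rad.
sin φ₂ = sin φ₁ cos δ + cos φ₁ sin δ cos θ = (-0.124641)(0.991671) + (0.992202)(0.128796)(-0.929776) = -0.242420
φ₂ = asin(-0.242420) = -0.244859 rad = -14.03°.
Δλ = atan2( sin θ sin δ cos φ₁ , cos δ − sin φ₁ sin φ₂ ) = atan2(-0.047043, 0.961456) = -0.048890 rad = -2.80°.
Hence λ₂ = -64.71° + -2.80° = -67.51°.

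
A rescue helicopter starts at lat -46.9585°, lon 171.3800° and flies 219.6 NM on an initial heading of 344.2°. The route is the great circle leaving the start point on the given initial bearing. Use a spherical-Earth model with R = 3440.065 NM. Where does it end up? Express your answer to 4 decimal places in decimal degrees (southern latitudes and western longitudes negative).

Angular distance δ = d/R = 219.6 / 3440.065 = 0.063836 rad.
Start latitude φ₁ = -0.819580 rad; initial bearing θ = 6.007423 rad.
Applying the spherical law of cosines for sides, sin φ₂ = sin φ₁ cos δ + cos φ₁ sin δ cos θ = -0.687476, so φ₂ = -43.4306°.
Δλ = atan2( sin θ sin δ cos φ₁ , cos δ − sin φ₁ sin φ₂ ) = atan2(-0.011855, 0.495515) = -0.023920 rad = -1.3705°.
λ₂ = λ₁ + Δλ = 170.0095°.

latitude -43.4306°, longitude 170.0095°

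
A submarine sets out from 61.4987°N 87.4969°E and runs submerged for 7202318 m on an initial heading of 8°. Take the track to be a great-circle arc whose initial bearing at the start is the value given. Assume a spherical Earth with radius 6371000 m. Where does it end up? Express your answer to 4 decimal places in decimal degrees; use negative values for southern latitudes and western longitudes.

δ = 7202318/6371000 = 1.130485 rad (64.7720°).
Start latitude φ₁ = 1.073355 rad; initial bearing θ = 0.139626 rad.
sin φ₂ = sin φ₁ cos δ + cos φ₁ sin δ cos θ = (0.878806)(0.426221) + (0.477179)(0.904619)(0.990268) = 0.802030
φ₂ = asin(0.802030) = 0.930686 rad = 53.3244°.
Δλ = atan2( sin θ sin δ cos φ₁ , cos δ − sin φ₁ sin φ₂ ) = atan2(0.060076, -0.278608) = 2.929214 rad = 167.8316°.
λ₂ = 87.4969° + 167.8316° = 255.3285°, normalized to (−180°, 180°] → -104.6715°.

latitude 53.3244°, longitude -104.6715°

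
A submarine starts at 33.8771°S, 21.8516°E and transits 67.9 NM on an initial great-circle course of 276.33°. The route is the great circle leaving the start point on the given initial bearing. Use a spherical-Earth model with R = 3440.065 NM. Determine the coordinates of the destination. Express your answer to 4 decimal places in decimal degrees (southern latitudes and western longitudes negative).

latitude -33.7450°, longitude 20.4998°

Angular distance δ = d/R = 67.9 / 3440.065 = 0.019738 rad.
Converting: φ₁ = -0.591267 rad, θ = 4.822868 rad.
sin φ₂ = sin φ₁ cos δ + cos φ₁ sin δ cos θ = (-0.557413)(0.999805) + (0.830235)(0.019737)(0.110255) = -0.555498
φ₂ = asin(-0.555498) = -0.588962 rad = -33.7450°.
Δλ = atan2( sin θ sin δ cos φ₁ , cos δ − sin φ₁ sin φ₂ ) = atan2(-0.016286, 0.690163) = -0.023593 rad = -1.3518°.
λ₂ = λ₁ + Δλ = 20.4998°.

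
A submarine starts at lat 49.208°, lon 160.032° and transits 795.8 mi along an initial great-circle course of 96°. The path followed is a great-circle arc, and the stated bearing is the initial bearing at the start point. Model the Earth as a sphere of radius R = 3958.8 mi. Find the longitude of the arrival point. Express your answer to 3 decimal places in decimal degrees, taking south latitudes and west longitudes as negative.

longitude 176.874°

The arc subtends δ = 795.8/3958.8 = 0.201021 rad at the centre.
Start latitude φ₁ = 0.858842 rad; initial bearing θ = 1.675516 rad.
Destination latitude: φ₂ = arcsin( sin φ₁ cos δ + cos φ₁ sin δ cos θ ) = arcsin(0.728206) = 46.736°.
Then Δλ = atan2(0.129732, 0.428549) = 0.293955 rad, from sin θ sin δ cos φ₁ over cos δ − sin φ₁ sin φ₂.
λ₂ = λ₁ + Δλ = 176.874°.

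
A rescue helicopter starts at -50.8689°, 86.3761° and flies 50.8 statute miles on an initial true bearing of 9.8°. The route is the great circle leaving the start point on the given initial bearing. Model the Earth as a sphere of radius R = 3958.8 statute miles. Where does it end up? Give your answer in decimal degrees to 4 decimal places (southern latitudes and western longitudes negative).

Central angle δ = d/R = 0.012832 rad.
With φ₁ = -50.8689° = -0.887830 rad and θ = 9.8° = 0.171042 rad:
Applying the spherical law of cosines for sides, sin φ₂ = sin φ₁ cos δ + cos φ₁ sin δ cos θ = -0.767660, so φ₂ = -50.1442°.
Δλ = atan2( sin θ sin δ cos φ₁ , cos δ − sin φ₁ sin φ₂ ) = atan2(0.001378, 0.404441) = 0.003408 rad = 0.1953°.
λ₂ = λ₁ + Δλ = 86.5714°.

latitude -50.1442°, longitude 86.5714°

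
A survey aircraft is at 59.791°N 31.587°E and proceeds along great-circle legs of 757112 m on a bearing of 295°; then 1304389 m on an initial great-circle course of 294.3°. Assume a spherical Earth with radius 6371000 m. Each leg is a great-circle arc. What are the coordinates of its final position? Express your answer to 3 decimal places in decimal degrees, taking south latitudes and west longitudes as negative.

Apply the spherical direct solution leg by leg, carrying full precision between legs.
Leg 1: from (59.791°, 31.587°), δ = 757112/6371000 = 0.118837 rad, θ = 295° → φ = 62.044°, λ = 18.337°.
Leg 2: from (62.044°, 18.337°), δ = 1304389/6371000 = 0.204739 rad, θ = 294.3° → φ = 64.700°, λ = -7.359°.

latitude 64.700°, longitude -7.359°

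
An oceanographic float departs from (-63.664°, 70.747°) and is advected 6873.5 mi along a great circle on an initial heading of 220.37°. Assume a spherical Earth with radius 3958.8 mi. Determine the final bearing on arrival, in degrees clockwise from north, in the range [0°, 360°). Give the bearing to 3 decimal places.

δ = 6873.5/3958.8 = 1.736258 rad (99.4803°).
Converting: φ₁ = -1.111146 rad, θ = 3.846182 rad.
sin φ₂ = sin φ₁ cos δ + cos φ₁ sin δ cos θ = (-0.896208)(-0.164708) + (0.443634)(0.986342)(-0.761878) = -0.185766
φ₂ = asin(-0.185766) = -0.186851 rad = -10.706°.
Δλ = atan2( sin θ sin δ cos φ₁ , cos δ − sin φ₁ sin φ₂ ) = atan2(-0.283427, -0.331193) = -2.433756 rad = -139.444°.
Hence λ₂ = 70.747° + -139.444° = -68.697°.
The forward bearing on arrival equals the back-azimuth from the destination plus 180°.
Back-azimuth from P₂ (-10.706°, -68.697°) to P₁ (-63.664°, 70.747°), with Δλ' = λ₁ − λ₂ = 139.444°: atan2( sin Δλ' cos φ₁ , cos φ₂ sin φ₁ − sin φ₂ cos φ₁ cos Δλ' ) = 162.996°.
Final bearing = (162.996° + 180°) mod 360° = 342.996°.

final bearing 342.996°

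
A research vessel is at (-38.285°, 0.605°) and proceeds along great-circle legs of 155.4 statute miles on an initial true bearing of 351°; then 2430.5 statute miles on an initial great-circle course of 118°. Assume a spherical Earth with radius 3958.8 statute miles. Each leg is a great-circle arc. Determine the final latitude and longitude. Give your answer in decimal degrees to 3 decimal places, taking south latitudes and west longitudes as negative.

latitude -44.411°, longitude 45.574°

Apply the spherical direct solution leg by leg, carrying full precision between legs.
Leg 1: from (-38.285°, 0.605°), δ = 155.4/3958.8 = 0.039254 rad, θ = 351° → φ = -36.063°, λ = 0.170°.
Leg 2: from (-36.063°, 0.170°), δ = 2430.5/3958.8 = 0.613949 rad, θ = 118° → φ = -44.411°, λ = 45.574°.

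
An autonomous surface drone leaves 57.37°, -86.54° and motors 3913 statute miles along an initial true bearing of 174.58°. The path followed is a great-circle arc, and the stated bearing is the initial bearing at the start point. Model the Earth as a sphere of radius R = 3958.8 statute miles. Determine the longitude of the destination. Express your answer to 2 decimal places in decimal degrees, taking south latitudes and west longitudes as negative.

longitude -82.01°

The arc subtends δ = 3913/3958.8 = 0.988431 rad at the centre.
Start latitude φ₁ = 1.001295 rad; initial bearing θ = 3.046996 rad.
sin φ₂ = sin φ₁ cos δ + cos φ₁ sin δ cos θ = (0.842170)(0.550001) + (0.539212)(0.835164)(-0.995529) = 0.014878
φ₂ = asin(0.014878) = 0.014878 rad = 0.85°.
For the longitude increment, Δλ = atan2( sin θ sin δ cos φ₁, cos δ − sin φ₁ sin φ₂ ) = atan2(0.042536, 0.537472) = 4.53°.
λ₂ = λ₁ + Δλ = -82.01°.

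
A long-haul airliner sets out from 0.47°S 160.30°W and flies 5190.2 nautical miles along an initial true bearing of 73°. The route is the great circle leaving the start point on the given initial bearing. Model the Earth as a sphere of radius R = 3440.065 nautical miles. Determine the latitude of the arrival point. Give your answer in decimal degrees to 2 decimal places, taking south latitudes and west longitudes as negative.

The arc subtends δ = 5190.2/3440.065 = 1.508751 rad at the centre.
Converting: φ₁ = -0.008203 rad, θ = 1.274090 rad.
Destination latitude: φ₂ = arcsin( sin φ₁ cos δ + cos φ₁ sin δ cos θ ) = arcsin(0.291291) = 16.94°.
Then Δλ = atan2(0.954433, 0.064395) = 1.503429 rad, from sin θ sin δ cos φ₁ over cos δ − sin φ₁ sin φ₂.
Hence λ₂ = -160.30° + 86.14° = -74.16°.

latitude 16.94°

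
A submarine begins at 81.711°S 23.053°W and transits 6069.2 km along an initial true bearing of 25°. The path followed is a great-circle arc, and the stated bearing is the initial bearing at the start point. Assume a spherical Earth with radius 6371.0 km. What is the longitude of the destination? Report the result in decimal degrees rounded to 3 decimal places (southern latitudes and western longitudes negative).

longitude -0.130°

Central angle δ = d/R = 0.952629 rad.
Start latitude φ₁ = -1.426126 rad; initial bearing θ = 0.436332 rad.
Destination latitude: φ₂ = arcsin( sin φ₁ cos δ + cos φ₁ sin δ cos θ ) = arcsin(-0.467009) = -27.840°.
Δλ = atan2( sin θ sin δ cos φ₁ , cos δ − sin φ₁ sin φ₂ ) = atan2(0.049652, 0.117412) = 0.400080 rad = 22.923°.
λ₂ = λ₁ + Δλ = -0.130°.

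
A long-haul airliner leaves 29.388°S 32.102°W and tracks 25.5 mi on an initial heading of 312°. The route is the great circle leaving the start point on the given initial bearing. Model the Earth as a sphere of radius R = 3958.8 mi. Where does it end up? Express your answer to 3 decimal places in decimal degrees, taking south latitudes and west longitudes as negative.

latitude -29.141°, longitude -32.416°

Central angle δ = d/R = 0.006441 rad.
Converting: φ₁ = -0.512917 rad, θ = 5.445427 rad.
Destination latitude: φ₂ = arcsin( sin φ₁ cos δ + cos φ₁ sin δ cos θ ) = arcsin(-0.486956) = -29.141°.
For the longitude increment, Δλ = atan2( sin θ sin δ cos φ₁, cos δ − sin φ₁ sin φ₂ ) = atan2(-0.004171, 0.761020) = -0.314°.
Hence λ₂ = -32.102° + -0.314° = -32.416°.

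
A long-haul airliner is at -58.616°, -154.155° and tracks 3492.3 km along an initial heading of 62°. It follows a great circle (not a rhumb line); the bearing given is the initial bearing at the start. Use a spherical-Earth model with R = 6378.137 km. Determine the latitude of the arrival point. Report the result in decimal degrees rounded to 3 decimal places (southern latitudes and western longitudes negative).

latitude -36.986°

Angular distance δ = d/R = 3492.3 / 6378.137 = 0.547542 rad.
Start latitude φ₁ = -1.023042 rad; initial bearing θ = 1.082104 rad.
Destination latitude: φ₂ = arcsin( sin φ₁ cos δ + cos φ₁ sin δ cos θ ) = arcsin(-0.601614) = -36.986°.
Then Δλ = atan2(0.239375, 0.340211) = 0.613142 rad, from sin θ sin δ cos φ₁ over cos δ − sin φ₁ sin φ₂.
Hence λ₂ = -154.155° + 35.130° = -119.025°.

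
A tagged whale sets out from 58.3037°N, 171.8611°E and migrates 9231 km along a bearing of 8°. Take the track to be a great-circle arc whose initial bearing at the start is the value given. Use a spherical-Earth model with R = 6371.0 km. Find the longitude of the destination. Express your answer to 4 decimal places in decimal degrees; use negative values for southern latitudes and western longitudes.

The arc subtends δ = 9231/6371 = 1.448909 rad at the centre.
With φ₁ = 58.3037° = 1.017592 rad and θ = 8° = 0.139626 rad:
Applying the spherical law of cosines for sides, sin φ₂ = sin φ₁ cos δ + cos φ₁ sin δ cos θ = 0.619894, so φ₂ = 38.3084°.
Δλ = atan2( sin θ sin δ cos φ₁ , cos δ − sin φ₁ sin φ₂ ) = atan2(0.072581, -0.405848) = 2.964625 rad = 169.8605°.
λ₂ = 171.8611° + 169.8605° = 341.7216°, normalized to (−180°, 180°] → -18.2784°.

longitude -18.2784°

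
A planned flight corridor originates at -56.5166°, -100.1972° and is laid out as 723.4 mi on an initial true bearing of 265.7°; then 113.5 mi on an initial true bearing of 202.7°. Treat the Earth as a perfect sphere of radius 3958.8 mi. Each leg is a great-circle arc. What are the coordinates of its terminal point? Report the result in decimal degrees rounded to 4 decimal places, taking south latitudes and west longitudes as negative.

latitude -57.3708°, longitude -120.2103°

Apply the spherical direct solution leg by leg, carrying full precision between legs.
Leg 1: from (-56.5166°, -100.1972°), δ = 723.4/3958.8 = 0.182732 rad, θ = 265.7° → φ = -55.8608°, λ = -119.0347°.
Leg 2: from (-55.8608°, -119.0347°), δ = 113.5/3958.8 = 0.028670 rad, θ = 202.7° → φ = -57.3708°, λ = -120.2103°.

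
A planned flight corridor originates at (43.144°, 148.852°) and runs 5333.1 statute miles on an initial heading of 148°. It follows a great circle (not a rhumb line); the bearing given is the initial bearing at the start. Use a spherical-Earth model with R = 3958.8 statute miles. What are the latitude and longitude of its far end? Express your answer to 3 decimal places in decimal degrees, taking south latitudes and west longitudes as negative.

latitude -26.852°, longitude -175.756°

Central angle δ = d/R = 1.347151 rad.
Start latitude φ₁ = 0.753005 rad; initial bearing θ = 2.583087 rad.
Destination latitude: φ₂ = arcsin( sin φ₁ cos δ + cos φ₁ sin δ cos θ ) = arcsin(-0.451693) = -26.852°.
Then Δλ = atan2(0.377020, 0.530669) = 0.617712 rad, from sin θ sin δ cos φ₁ over cos δ − sin φ₁ sin φ₂.
λ₂ = 148.852° + 35.392° = 184.244°, normalized to (−180°, 180°] → -175.756°.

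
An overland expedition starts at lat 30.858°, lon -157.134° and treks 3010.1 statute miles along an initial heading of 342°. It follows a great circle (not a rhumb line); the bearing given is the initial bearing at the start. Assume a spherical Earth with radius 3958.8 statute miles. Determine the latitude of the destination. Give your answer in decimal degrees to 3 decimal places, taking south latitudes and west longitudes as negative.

The arc subtends δ = 3010.1/3958.8 = 0.760357 rad at the centre.
With φ₁ = 30.858° = 0.538574 rad and θ = 342° = 5.969026 rad:
Destination latitude: φ₂ = arcsin( sin φ₁ cos δ + cos φ₁ sin δ cos θ ) = arcsin(0.934316) = 69.118°.
For the longitude increment, Δλ = atan2( sin θ sin δ cos φ₁, cos δ − sin φ₁ sin φ₂ ) = atan2(-0.182821, 0.245368) = -36.689°.
λ₂ = -157.134° + -36.689° = -193.823°, normalized to (−180°, 180°] → 166.177°.

latitude 69.118°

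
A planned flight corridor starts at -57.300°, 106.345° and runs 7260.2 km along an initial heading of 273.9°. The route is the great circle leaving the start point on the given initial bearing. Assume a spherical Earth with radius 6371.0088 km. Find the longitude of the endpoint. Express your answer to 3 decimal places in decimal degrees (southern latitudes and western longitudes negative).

longitude 33.386°

The arc subtends δ = 7260.2/6371.0088 = 1.139568 rad at the centre.
Start latitude φ₁ = -1.000074 rad; initial bearing θ = 4.780457 rad.
Destination latitude: φ₂ = arcsin( sin φ₁ cos δ + cos φ₁ sin δ cos θ ) = arcsin(-0.318360) = -18.564°.
For the longitude increment, Δλ = atan2( sin θ sin δ cos φ₁, cos δ − sin φ₁ sin φ₂ ) = atan2(-0.489647, 0.150084) = -72.959°.
Hence λ₂ = 106.345° + -72.959° = 33.386°.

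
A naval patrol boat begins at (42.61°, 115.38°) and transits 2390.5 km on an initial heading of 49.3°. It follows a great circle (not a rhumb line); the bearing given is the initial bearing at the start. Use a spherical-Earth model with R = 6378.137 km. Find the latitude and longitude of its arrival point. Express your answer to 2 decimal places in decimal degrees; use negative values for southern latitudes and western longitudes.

Angular distance δ = d/R = 2390.5 / 6378.137 = 0.374796 rad.
Converting: φ₁ = 0.743685 rad, θ = 0.860447 rad.
sin φ₂ = sin φ₁ cos δ + cos φ₁ sin δ cos θ = (0.677004)(0.930582) + (0.735979)(0.366083)(0.652098) = 0.805703
φ₂ = asin(0.805703) = 0.936861 rad = 53.68°.
Then Δλ = atan2(0.204263, 0.385118) = 0.487664 rad, from sin θ sin δ cos φ₁ over cos δ − sin φ₁ sin φ₂.
Hence λ₂ = 115.38° + 27.94° = 143.32°.

latitude 53.68°, longitude 143.32°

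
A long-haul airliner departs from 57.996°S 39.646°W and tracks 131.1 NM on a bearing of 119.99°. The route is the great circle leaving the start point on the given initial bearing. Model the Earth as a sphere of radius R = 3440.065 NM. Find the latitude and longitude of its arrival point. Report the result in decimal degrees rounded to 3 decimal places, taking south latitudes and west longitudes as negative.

δ = 131.1/3440.065 = 0.038110 rad (2.1835°).
Converting: φ₁ = -1.012221 rad, θ = 2.094221 rad.
sin φ₂ = sin φ₁ cos δ + cos φ₁ sin δ cos θ = (-0.848011)(0.999274) + (0.529978)(0.038101)(-0.499849) = -0.857489
φ₂ = asin(-0.857489) = -1.030368 rad = -59.036°.
For the longitude increment, Δλ = atan2( sin θ sin δ cos φ₁, cos δ − sin φ₁ sin φ₂ ) = atan2(0.017489, 0.272114) = 3.677°.
λ₂ = λ₁ + Δλ = -35.969°.

latitude -59.036°, longitude -35.969°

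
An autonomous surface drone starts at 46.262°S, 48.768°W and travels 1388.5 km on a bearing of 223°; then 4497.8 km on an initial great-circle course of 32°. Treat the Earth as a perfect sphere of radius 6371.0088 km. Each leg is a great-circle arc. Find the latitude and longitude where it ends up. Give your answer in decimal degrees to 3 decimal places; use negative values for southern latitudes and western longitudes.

Apply the spherical direct solution leg by leg, carrying full precision between legs.
Leg 1: from (-46.262°, -48.768°), δ = 1388.5/6371.0088 = 0.217940 rad, θ = 223° → φ = -54.562°, λ = -63.501°.
Leg 2: from (-54.562°, -63.501°), δ = 4497.8/6371.0088 = 0.705979 rad, θ = 32° → φ = -17.517°, λ = -42.369°.

latitude -17.517°, longitude -42.369°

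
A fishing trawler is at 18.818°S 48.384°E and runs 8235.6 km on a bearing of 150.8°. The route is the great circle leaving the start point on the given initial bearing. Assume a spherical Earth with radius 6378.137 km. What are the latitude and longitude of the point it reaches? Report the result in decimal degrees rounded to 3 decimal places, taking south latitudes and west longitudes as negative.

δ = 8235.6/6378.137 = 1.291223 rad (73.9817°).
Start latitude φ₁ = -0.328436 rad; initial bearing θ = 2.631957 rad.
Applying the spherical law of cosines for sides, sin φ₂ = sin φ₁ cos δ + cos φ₁ sin δ cos θ = -0.883191, so φ₂ = -62.030°.
Δλ = atan2( sin θ sin δ cos φ₁ , cos δ − sin φ₁ sin φ₂ ) = atan2(0.443853, -0.008940) = 1.590935 rad = 91.154°.
λ₂ = 48.384° + 91.154° = 139.538°.

latitude -62.030°, longitude 139.538°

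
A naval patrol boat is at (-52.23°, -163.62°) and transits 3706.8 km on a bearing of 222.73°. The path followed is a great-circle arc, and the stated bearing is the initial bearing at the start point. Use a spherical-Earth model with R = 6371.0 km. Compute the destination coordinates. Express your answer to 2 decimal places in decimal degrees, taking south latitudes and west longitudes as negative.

Central angle δ = d/R = 0.581824 rad.
Start latitude φ₁ = -0.911585 rad; initial bearing θ = 3.887372 rad.
sin φ₂ = sin φ₁ cos δ + cos φ₁ sin δ cos θ = (-0.790476)(0.835462) + (0.612493)(0.549549)(-0.734559) = -0.907661
φ₂ = asin(-0.907661) = -1.137678 rad = -65.18°.
For the longitude increment, Δλ = atan2( sin θ sin δ cos φ₁, cos δ − sin φ₁ sin φ₂ ) = atan2(-0.228395, 0.117977) = -62.68°.
λ₂ = -163.62° + -62.68° = -226.30°, normalized to (−180°, 180°] → 133.70°.

latitude -65.18°, longitude 133.70°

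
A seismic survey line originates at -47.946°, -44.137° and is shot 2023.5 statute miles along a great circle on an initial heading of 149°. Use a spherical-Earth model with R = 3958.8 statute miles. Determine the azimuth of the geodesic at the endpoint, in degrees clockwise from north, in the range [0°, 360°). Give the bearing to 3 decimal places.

final bearing 111.738°

δ = 2023.5/3958.8 = 0.511140 rad (29.2861°).
Converting: φ₁ = -0.836816 rad, θ = 2.600541 rad.
Applying the spherical law of cosines for sides, sin φ₂ = sin φ₁ cos δ + cos φ₁ sin δ cos θ = -0.928473, so φ₂ = -68.198°.
Then Δλ = atan2(0.168758, 0.182784) = 0.745523 rad, from sin θ sin δ cos φ₁ over cos δ − sin φ₁ sin φ₂.
Hence λ₂ = -44.137° + 42.715° = -1.422°.
The forward bearing on arrival equals the back-azimuth from the destination plus 180°.
Back-azimuth from P₂ (-68.198°, -1.422°) to P₁ (-47.946°, -44.137°), with Δλ' = λ₁ − λ₂ = -42.715°: atan2( sin Δλ' cos φ₁ , cos φ₂ sin φ₁ − sin φ₂ cos φ₁ cos Δλ' ) = 291.738°.
Final bearing = (291.738° + 180°) mod 360° = 111.738°.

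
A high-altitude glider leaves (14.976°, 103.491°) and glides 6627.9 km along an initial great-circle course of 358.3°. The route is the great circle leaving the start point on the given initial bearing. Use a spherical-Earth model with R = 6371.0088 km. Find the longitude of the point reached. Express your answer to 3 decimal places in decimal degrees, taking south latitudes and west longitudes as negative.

Angular distance δ = d/R = 6627.9 / 6371.0088 = 1.040322 rad.
With φ₁ = 14.976° = 0.261381 rad and θ = 358.3° = 6.253515 rad:
Applying the spherical law of cosines for sides, sin φ₂ = sin φ₁ cos δ + cos φ₁ sin δ cos θ = 0.963645, so φ₂ = 74.503°.
Then Δλ = atan2(-0.024720, 0.256923) = -0.095920 rad, from sin θ sin δ cos φ₁ over cos δ − sin φ₁ sin φ₂.
λ₂ = λ₁ + Δλ = 97.995°.

longitude 97.995°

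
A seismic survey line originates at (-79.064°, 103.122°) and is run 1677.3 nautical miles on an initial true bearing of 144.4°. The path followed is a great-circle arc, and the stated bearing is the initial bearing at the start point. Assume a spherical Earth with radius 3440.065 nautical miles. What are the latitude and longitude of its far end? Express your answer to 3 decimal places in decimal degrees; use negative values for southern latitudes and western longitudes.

The arc subtends δ = 1677.3/3440.065 = 0.487578 rad at the centre.
Converting: φ₁ = -1.379927 rad, θ = 2.520255 rad.
sin φ₂ = sin φ₁ cos δ + cos φ₁ sin δ cos θ = (-0.981840)(0.883470) + (0.189712)(0.468487)(-0.813101) = -0.939693
φ₂ = asin(-0.939693) = -1.221731 rad = -70.000°.
Then Δλ = atan2(0.051738, -0.039158) = 2.218663 rad, from sin θ sin δ cos φ₁ over cos δ − sin φ₁ sin φ₂.
λ₂ = 103.122° + 127.120° = 230.242°, normalized to (−180°, 180°] → -129.758°.

latitude -70.000°, longitude -129.758°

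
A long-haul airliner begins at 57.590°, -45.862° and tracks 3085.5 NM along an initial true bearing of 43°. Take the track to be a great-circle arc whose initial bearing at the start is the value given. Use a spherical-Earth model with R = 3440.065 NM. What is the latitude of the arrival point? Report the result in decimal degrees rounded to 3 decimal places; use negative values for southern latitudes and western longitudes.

latitude 56.420°

Central angle δ = d/R = 0.896931 rad.
With φ₁ = 57.590° = 1.005135 rad and θ = 43° = 0.750492 rad:
Destination latitude: φ₂ = arcsin( sin φ₁ cos δ + cos φ₁ sin δ cos θ ) = arcsin(0.833116) = 56.420°.
Δλ = atan2( sin θ sin δ cos φ₁ , cos δ − sin φ₁ sin φ₂ ) = atan2(0.285633, -0.079334) = 1.841715 rad = 105.523°.
Hence λ₂ = -45.862° + 105.523° = 59.661°.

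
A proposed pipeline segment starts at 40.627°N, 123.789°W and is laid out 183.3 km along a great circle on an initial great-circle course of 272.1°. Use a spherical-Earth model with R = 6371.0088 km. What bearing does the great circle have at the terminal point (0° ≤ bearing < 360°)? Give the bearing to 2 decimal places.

The arc subtends δ = 183.3/6371.0088 = 0.028771 rad at the centre.
Start latitude φ₁ = 0.709075 rad; initial bearing θ = 4.749041 rad.
Destination latitude: φ₂ = arcsin( sin φ₁ cos δ + cos φ₁ sin δ cos θ ) = arcsin(0.651663) = 40.667°.
Δλ = atan2( sin θ sin δ cos φ₁ , cos δ − sin φ₁ sin φ₂ ) = atan2(-0.021818, 0.575268) = -0.037909 rad = -2.172°.
Hence λ₂ = -123.789° + -2.172° = -125.961°.
The forward bearing on arrival equals the back-azimuth from the destination plus 180°.
Back-azimuth from P₂ (40.67°, -125.96°) to P₁ (40.63°, -123.79°), with Δλ' = λ₁ − λ₂ = 2.17°: atan2( sin Δλ' cos φ₁ , cos φ₂ sin φ₁ − sin φ₂ cos φ₁ cos Δλ' ) = 90.69°.
Final bearing = (90.69° + 180°) mod 360° = 270.69°.

final bearing 270.69°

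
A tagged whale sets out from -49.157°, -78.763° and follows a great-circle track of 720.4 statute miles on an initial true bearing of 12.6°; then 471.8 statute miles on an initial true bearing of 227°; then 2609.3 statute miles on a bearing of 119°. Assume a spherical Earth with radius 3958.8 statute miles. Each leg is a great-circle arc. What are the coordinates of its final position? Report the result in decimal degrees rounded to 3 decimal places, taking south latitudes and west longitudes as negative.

Apply the spherical direct solution leg by leg, carrying full precision between legs.
Leg 1: from (-49.157°, -78.763°), δ = 720.4/3958.8 = 0.181974 rad, θ = 12.6° → φ = -38.940°, λ = -75.854°.
Leg 2: from (-38.940°, -75.854°), δ = 471.8/3958.8 = 0.119178 rad, θ = 227° → φ = -43.403°, λ = -82.727°.
Leg 3: from (-43.403°, -82.727°), δ = 2609.3/3958.8 = 0.659114 rad, θ = 119° → φ = -49.368°, λ = -27.388°.

latitude -49.368°, longitude -27.388°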